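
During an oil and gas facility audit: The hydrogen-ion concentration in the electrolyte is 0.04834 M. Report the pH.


pH = −log10[H+]
pH = −log10(0.04834) = 1.32

1.32


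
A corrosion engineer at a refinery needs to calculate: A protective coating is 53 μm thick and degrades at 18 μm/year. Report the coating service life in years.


Service life = thickness / degradation rate
Life = 53 / 18 = 2.9 years

2.9 years


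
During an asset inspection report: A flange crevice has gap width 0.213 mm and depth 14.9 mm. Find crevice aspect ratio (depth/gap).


Aspect ratio = depth / gap
Ratio = 14.9 / 0.213 = 70.0

70.0


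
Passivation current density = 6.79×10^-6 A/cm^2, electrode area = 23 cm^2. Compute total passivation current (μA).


I = i_pass * A, then convert A → μA (×10^6)
I = 6.79×10^-6 * 23 * 10^6 = 156.17 μA

156.17 μA


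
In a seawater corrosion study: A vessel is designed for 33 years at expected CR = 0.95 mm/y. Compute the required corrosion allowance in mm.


Corrosion allowance = CR × design life
CA = 0.95 * 33 = 31.35 mm

31.35 mm


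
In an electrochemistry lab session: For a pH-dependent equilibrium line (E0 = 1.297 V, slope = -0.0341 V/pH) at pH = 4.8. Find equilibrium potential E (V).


Apply the Pourbaix line equation: E = E0 + slope*pH
E = 1.297 + (-0.0341)*4.8 = 1.297 + (-0.16368) = 1.13332 V
Rounded to 4 decimal places: E = 1.1333 V

1.1333 V


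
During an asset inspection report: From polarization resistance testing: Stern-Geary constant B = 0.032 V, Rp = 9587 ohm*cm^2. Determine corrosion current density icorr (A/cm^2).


Apply the Stern-Geary relation: icorr = B / Rp
icorr = 0.032 / 9587 = 3.338×10^-6 A/cm^2

3.338×10^-6 A/cm^2


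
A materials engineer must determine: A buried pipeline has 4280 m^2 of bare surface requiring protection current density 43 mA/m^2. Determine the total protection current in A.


I = area * current density, then convert mA → A (÷1000)
I = 4280 * 43 / 1000 = 184.04 A

184.04 A


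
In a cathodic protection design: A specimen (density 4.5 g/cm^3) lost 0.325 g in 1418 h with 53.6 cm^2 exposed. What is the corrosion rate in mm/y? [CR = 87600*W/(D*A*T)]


Apply the mm/y weight-loss relation: CR = 87600 * W / (D * A * T)
Numerator: 87600 * 0.325 = 28470.0
Denominator: 4.5 * 53.6 * 1418 = 342021.6
CR = 28470.0 / 342021.6 = 0.08324 mm/y

0.08324 mm/y


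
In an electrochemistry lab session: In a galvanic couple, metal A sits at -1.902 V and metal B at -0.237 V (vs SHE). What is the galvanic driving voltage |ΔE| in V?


Driving voltage is the absolute potential difference.
|ΔE| = |-1.902 − (-0.237)| = 1.665 V

1.665 V


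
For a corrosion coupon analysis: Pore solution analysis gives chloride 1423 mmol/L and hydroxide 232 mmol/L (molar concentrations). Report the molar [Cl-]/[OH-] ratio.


Threshold parameter = [Cl-] / [OH-] (molar basis; both in mmol/L, so units cancel)
Ratio = 1423 / 232 = 6.13

6.13


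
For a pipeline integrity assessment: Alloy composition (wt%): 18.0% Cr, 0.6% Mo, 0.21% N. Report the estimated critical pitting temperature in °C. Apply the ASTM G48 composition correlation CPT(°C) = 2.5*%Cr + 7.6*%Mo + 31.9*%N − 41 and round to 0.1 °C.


Apply the ASTM G48 empirical CPT estimate: CPT(°C) = 2.5*%Cr + 7.6*%Mo + 31.9*%N − 41
2.5*18.0 = 45; 7.6*0.6 = 4.56; 31.9*0.21 = 6.699
CPT = 45 + 4.56 + 6.699 − 41 = 15.259 °C
Rounded to 0.1 °C: CPT ≈ 15.3 °C

15.3 °C


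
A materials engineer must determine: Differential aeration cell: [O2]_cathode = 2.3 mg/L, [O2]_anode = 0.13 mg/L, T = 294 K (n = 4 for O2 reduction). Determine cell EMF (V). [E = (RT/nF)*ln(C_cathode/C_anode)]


Apply the Nernst concentration-cell relation: E = (RT/nF)*ln(C_cathode/C_anode)
RT/nF = 8.314*294/(4*96485) = 0.00633341 V
ln(2.3/0.13) = 2.87313
E = 0.00633341 * 2.87313 = 0.0182 V

0.0182 V


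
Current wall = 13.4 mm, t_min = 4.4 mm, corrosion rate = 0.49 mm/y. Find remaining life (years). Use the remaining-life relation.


Apply the remaining-life relation: RL = (t_current − t_min) / CR
RL = (13.4 − 4.4) / 0.49 = 9.0 / 0.49 = 18.4 years

18.4 years


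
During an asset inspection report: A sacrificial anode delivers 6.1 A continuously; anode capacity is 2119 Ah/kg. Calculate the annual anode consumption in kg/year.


Annual consumption = current * hours per year / capacity
Rate = 6.1 * 8760 / 2119 = 25.2 kg/year

25.2 kg/year


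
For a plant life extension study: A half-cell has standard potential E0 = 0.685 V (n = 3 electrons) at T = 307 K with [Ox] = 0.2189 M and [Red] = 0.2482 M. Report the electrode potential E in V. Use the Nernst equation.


Apply the Nernst equation: E = E0 + (RT/nF)*ln([Ox]/[Red])
Step 1: RT/nF = 8.314*307/(3*96485) = 0.00881794 V
Step 2: [Ox]/[Red] = 0.2189/0.2482 = 0.88195
Step 3: ln(0.88195) = -0.12562
Step 4: correction = 0.00881794 * -0.12562 = -0.0011 V
E = 0.685 + -0.0011 = 0.6839 V

0.6839 V


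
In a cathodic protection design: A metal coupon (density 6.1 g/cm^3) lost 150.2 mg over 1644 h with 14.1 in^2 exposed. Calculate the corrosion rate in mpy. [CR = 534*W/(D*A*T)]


Apply the mpy weight-loss relation: CR = 534 * W / (D * A * T)
Numerator: 534 * 150.2 = 80206.8
Denominator: 6.1 * 14.1 * 1644 = 141400.44
CR = 80206.8 / 141400.44 = 0.5672 mpy

0.5672 mpy


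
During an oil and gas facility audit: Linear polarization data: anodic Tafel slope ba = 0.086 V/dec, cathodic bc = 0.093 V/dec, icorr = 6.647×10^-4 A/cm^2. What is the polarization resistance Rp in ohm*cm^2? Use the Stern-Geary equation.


Apply the Stern-Geary equation: Rp = ba*bc / (2.303*icorr*(ba+bc))
ba*bc = 0.086*0.093 = 0.007998
ba+bc = 0.179; 2.303*icorr*(ba+bc) = 2.303*6.647×10^-4*0.179 = 2.7401393×10^-4
Rp = 0.007998 / 2.7401393×10^-4 = 29.19 ohm*cm^2

29.19 ohm*cm^2


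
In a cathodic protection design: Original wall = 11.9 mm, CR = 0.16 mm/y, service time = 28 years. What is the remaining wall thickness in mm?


Remaining wall = original − CR × time
t = 11.9 − 0.16*28 = 11.9 − 4.48 = 7.42 mm

7.42 mm


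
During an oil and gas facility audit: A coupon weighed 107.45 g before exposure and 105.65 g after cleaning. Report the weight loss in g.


Weight loss = initial − final
WL = 107.45 − 105.65 = 1.8 g

1.8 g


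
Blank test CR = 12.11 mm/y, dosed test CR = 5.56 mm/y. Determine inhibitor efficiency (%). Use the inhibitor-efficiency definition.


Apply the inhibitor-efficiency definition: IE = (CR_blank − CR_inh)/CR_blank × 100
IE = (12.11 − 5.56) / 12.11 × 100
IE = 6.55 / 12.11 × 100 = 54.1 %

54.1 %


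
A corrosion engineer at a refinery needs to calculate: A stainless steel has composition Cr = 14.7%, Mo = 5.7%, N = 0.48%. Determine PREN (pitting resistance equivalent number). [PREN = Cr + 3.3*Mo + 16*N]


Apply the PREN formula: PREN = Cr + 3.3*Mo + 16*N
PREN = 14.7 + 3.3*5.7 + 16*0.48
PREN = 14.7 + 18.81 + 7.68 = 41.19

41.19


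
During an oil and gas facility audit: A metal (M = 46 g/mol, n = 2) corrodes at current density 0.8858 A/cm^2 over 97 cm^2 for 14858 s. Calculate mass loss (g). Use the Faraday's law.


Apply Faraday's law: m = i*A*t*M / (n*F)
Total charge passed Q = i*A*t = 0.8858*97*14858 = 1276637.9908 C
m = Q*M/(n*F) = 1276637.9908*46/(2*96485) = 304.3237 g

304.3237 g


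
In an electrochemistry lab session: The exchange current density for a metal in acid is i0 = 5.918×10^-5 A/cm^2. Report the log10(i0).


i0 = 5.918×10^-5 A/cm^2
log10(i0) = -4.228

-4.228


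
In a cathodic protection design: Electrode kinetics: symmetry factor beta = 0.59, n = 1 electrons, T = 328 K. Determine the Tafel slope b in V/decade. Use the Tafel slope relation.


Apply the Tafel slope relation: b = 2.303*R*T/(beta*n*F)
Numerator: 2.303 * 8.314 * 328 = 6280.26
Denominator: 0.59 * 1 * 96485 = 56926.15
b = 6280.26 / 56926.15 = 0.1103 V/decade

0.1103 V/decade


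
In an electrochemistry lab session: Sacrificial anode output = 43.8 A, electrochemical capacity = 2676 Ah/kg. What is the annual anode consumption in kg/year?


Annual consumption = current * hours per year / capacity
Rate = 43.8 * 8760 / 2676 = 143.4 kg/year

143.4 kg/year


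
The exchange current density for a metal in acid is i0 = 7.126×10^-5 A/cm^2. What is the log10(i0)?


i0 = 7.126×10^-5 A/cm^2
log10(i0) = -4.147

-4.147


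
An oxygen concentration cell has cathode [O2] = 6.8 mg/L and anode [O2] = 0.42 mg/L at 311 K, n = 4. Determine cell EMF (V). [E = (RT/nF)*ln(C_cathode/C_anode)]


Apply the Nernst concentration-cell relation: E = (RT/nF)*ln(C_cathode/C_anode)
RT/nF = 8.314*311/(4*96485) = 0.00669963 V
ln(6.8/0.42) = 2.78442
E = 0.00669963 * 2.78442 = 0.01865 V

0.01865 V


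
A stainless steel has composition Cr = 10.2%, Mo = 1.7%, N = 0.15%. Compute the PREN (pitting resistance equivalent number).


Apply the PREN formula: PREN = Cr + 3.3*Mo + 16*N
PREN = 10.2 + 3.3*1.7 + 16*0.15
PREN = 10.2 + 5.61 + 2.4 = 18.21

18.21


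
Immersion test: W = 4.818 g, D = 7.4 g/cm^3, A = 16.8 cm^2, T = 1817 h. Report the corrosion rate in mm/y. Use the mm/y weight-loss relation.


Apply the mm/y weight-loss relation: CR = 87600 * W / (D * A * T)
Numerator: 87600 * 4.818 = 422056.8
Denominator: 7.4 * 16.8 * 1817 = 225889.44
CR = 422056.8 / 225889.44 = 1.8684 mm/y

1.8684 mm/y


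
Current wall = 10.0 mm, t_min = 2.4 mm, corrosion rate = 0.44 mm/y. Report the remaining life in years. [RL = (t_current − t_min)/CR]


Apply the remaining-life relation: RL = (t_current − t_min) / CR
RL = (10.0 − 2.4) / 0.44 = 7.6 / 0.44 = 17.3 years

17.3 years


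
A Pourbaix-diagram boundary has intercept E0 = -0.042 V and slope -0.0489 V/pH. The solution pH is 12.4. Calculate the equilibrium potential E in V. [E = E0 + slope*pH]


Apply the Pourbaix line equation: E = E0 + slope*pH
E = -0.042 + (-0.0489)*12.4 = -0.042 + (-0.60636) = -0.64836 V
Rounded to 4 decimal places: E = -0.6484 V

-0.6484 V


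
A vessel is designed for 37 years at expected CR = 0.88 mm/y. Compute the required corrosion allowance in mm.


Corrosion allowance = CR × design life
CA = 0.88 * 37 = 32.56 mm

32.56 mm


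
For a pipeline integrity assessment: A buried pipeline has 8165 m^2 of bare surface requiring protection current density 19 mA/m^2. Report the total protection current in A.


I = area * current density, then convert mA → A (÷1000)
I = 8165 * 19 / 1000 = 155.14 A

155.14 A


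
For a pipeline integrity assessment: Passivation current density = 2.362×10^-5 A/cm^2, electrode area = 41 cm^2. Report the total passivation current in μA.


I = i_pass * A, then convert A → μA (×10^6)
I = 2.362×10^-5 * 41 * 10^6 = 968.42 μA

968.42 μA


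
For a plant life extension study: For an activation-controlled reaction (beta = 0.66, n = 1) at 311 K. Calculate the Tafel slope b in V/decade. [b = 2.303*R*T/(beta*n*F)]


Apply the Tafel slope relation: b = 2.303*R*T/(beta*n*F)
Numerator: 2.303 * 8.314 * 311 = 5954.76
Denominator: 0.66 * 1 * 96485 = 63680.1
b = 5954.76 / 63680.1 = 0.0935 V/decade

0.0935 V/decade


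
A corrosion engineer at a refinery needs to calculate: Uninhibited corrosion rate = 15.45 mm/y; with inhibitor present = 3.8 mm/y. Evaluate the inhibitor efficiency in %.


Apply the inhibitor-efficiency definition: IE = (CR_blank − CR_inh)/CR_blank × 100
IE = (15.45 − 3.8) / 15.45 × 100
IE = 11.65 / 15.45 × 100 = 75.4 %

75.4 %


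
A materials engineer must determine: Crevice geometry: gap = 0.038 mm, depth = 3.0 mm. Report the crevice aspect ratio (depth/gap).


Aspect ratio = depth / gap
Ratio = 3.0 / 0.038 = 78.9

78.9


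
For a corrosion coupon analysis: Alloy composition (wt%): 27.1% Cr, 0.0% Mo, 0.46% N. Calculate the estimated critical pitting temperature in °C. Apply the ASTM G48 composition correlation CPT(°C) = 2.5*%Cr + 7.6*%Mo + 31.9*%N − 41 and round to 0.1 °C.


Apply the ASTM G48 empirical CPT estimate: CPT(°C) = 2.5*%Cr + 7.6*%Mo + 31.9*%N − 41
2.5*27.1 = 67.75; 7.6*0.0 = 0; 31.9*0.46 = 14.674
CPT = 67.75 + 0 + 14.674 − 41 = 41.424 °C
Rounded to 0.1 °C: CPT ≈ 41.4 °C

41.4 °C


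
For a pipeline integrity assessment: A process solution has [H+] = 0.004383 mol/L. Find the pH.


pH = −log10[H+]
pH = −log10(0.004383) = 2.36

2.36


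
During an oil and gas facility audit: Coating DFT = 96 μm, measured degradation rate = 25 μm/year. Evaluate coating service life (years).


Service life = thickness / degradation rate
Life = 96 / 25 = 3.8 years

3.8 years


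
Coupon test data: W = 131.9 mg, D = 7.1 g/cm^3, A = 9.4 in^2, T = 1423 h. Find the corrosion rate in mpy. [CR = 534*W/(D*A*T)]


Apply the mpy weight-loss relation: CR = 534 * W / (D * A * T)
Numerator: 534 * 131.9 = 70434.6
Denominator: 7.1 * 9.4 * 1423 = 94971.02
CR = 70434.6 / 94971.02 = 0.7416 mpy

0.7416 mpy


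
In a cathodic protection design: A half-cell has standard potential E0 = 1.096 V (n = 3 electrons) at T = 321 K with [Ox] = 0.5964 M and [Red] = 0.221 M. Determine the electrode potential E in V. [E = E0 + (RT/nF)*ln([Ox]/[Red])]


Apply the Nernst equation: E = E0 + (RT/nF)*ln([Ox]/[Red])
Step 1: RT/nF = 8.314*321/(3*96485) = 0.00922007 V
Step 2: [Ox]/[Red] = 0.5964/0.221 = 2.698643
Step 3: ln(2.698643) = 0.992749
Step 4: correction = 0.00922007 * 0.992749 = 0.009 V
E = 1.096 + 0.009 = 1.105 V

1.105 V


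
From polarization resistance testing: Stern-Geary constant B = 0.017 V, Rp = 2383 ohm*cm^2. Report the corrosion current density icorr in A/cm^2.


Apply the Stern-Geary relation: icorr = B / Rp
icorr = 0.017 / 2383 = 7.134×10^-6 A/cm^2

7.134×10^-6 A/cm^2


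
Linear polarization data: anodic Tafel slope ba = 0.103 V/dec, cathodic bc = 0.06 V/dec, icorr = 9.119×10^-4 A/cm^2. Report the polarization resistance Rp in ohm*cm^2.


Apply the Stern-Geary equation: Rp = ba*bc / (2.303*icorr*(ba+bc))
ba*bc = 0.103*0.06 = 0.00618
ba+bc = 0.163; 2.303*icorr*(ba+bc) = 2.303*9.119×10^-4*0.163 = 3.4231723×10^-4
Rp = 0.00618 / 3.4231723×10^-4 = 18.05 ohm*cm^2

18.05 ohm*cm^2


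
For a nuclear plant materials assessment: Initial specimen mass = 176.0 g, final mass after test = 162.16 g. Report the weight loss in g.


Weight loss = initial − final
WL = 176.0 − 162.16 = 13.84 g

13.84 g


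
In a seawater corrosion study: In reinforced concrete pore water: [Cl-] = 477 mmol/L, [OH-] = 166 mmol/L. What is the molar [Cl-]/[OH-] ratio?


Threshold parameter = [Cl-] / [OH-] (molar basis; both in mmol/L, so units cancel)
Ratio = 477 / 166 = 2.87

2.87


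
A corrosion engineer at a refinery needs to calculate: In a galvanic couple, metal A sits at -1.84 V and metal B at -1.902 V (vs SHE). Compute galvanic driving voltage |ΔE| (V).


Driving voltage is the absolute potential difference.
|ΔE| = |-1.84 − (-1.902)| = 0.062 V

0.062 V


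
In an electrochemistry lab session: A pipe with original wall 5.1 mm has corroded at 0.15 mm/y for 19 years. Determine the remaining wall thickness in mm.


Remaining wall = original − CR × time
t = 5.1 − 0.15*19 = 5.1 − 2.85 = 2.25 mm

2.25 mm


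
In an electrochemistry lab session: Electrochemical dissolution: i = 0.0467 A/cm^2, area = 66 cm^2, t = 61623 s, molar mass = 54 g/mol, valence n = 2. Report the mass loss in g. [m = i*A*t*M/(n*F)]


Apply Faraday's law: m = i*A*t*M / (n*F)
Total charge passed Q = i*A*t = 0.0467*66*61623 = 189934.4106 C
m = Q*M/(n*F) = 189934.4106*54/(2*96485) = 53.151 g

53.151 g


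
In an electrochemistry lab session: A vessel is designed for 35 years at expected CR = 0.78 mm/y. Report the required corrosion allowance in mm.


Corrosion allowance = CR × design life
CA = 0.78 * 35 = 27.3 mm

27.3 mm


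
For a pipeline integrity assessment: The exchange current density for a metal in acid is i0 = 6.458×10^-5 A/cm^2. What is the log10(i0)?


i0 = 6.458×10^-5 A/cm^2
log10(i0) = -4.19

-4.19


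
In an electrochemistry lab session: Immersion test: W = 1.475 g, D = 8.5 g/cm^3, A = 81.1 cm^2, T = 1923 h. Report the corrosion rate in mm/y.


Apply the mm/y weight-loss relation: CR = 87600 * W / (D * A * T)
Numerator: 87600 * 1.475 = 129210.0
Denominator: 8.5 * 81.1 * 1923 = 1325620.05
CR = 129210.0 / 1325620.05 = 0.097471 mm/y

0.097471 mm/y


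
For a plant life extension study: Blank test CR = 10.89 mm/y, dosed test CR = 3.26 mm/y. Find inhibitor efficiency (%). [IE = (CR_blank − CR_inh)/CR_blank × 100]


Apply the inhibitor-efficiency definition: IE = (CR_blank − CR_inh)/CR_blank × 100
IE = (10.89 − 3.26) / 10.89 × 100
IE = 7.63 / 10.89 × 100 = 70.1 %

70.1 %


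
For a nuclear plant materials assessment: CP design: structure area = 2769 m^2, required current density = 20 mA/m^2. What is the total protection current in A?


I = area * current density, then convert mA → A (÷1000)
I = 2769 * 20 / 1000 = 55.38 A

55.38 A


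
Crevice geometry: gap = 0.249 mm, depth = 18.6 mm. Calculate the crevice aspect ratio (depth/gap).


Aspect ratio = depth / gap
Ratio = 18.6 / 0.249 = 74.7

74.7


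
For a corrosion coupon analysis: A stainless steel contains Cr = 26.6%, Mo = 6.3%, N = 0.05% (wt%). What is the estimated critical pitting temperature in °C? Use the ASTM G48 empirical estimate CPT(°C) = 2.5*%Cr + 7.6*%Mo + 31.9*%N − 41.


Apply the ASTM G48 empirical CPT estimate: CPT(°C) = 2.5*%Cr + 7.6*%Mo + 31.9*%N − 41
2.5*26.6 = 66.5; 7.6*6.3 = 47.88; 31.9*0.05 = 1.595
CPT = 66.5 + 47.88 + 1.595 − 41 = 74.975 °C
Rounded to 0.1 °C: CPT ≈ 75.0 °C

75.0 °C


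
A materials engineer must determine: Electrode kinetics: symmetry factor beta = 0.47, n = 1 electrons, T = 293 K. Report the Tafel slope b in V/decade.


Apply the Tafel slope relation: b = 2.303*R*T/(beta*n*F)
Numerator: 2.303 * 8.314 * 293 = 5610.11
Denominator: 0.47 * 1 * 96485 = 45347.95
b = 5610.11 / 45347.95 = 0.1237 V/decade

0.1237 V/decade


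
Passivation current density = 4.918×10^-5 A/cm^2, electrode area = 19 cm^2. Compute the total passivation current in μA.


I = i_pass * A, then convert A → μA (×10^6)
I = 4.918×10^-5 * 19 * 10^6 = 934.42 μA

934.42 μA


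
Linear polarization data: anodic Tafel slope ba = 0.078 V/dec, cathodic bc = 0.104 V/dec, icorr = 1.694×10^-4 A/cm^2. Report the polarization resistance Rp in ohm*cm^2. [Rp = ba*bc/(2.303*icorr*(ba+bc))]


Apply the Stern-Geary equation: Rp = ba*bc / (2.303*icorr*(ba+bc))
ba*bc = 0.078*0.104 = 0.008112
ba+bc = 0.182; 2.303*icorr*(ba+bc) = 2.303*1.694×10^-4*0.182 = 7.1003332×10^-5
Rp = 0.008112 / 7.1003332×10^-5 = 114.25 ohm*cm^2

114.25 ohm*cm^2


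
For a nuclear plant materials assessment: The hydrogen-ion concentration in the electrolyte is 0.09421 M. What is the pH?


pH = −log10[H+]
pH = −log10(0.09421) = 1.03

1.03


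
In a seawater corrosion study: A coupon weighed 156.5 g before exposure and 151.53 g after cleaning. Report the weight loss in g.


Weight loss = initial − final
WL = 156.5 − 151.53 = 4.97 g

4.97 g


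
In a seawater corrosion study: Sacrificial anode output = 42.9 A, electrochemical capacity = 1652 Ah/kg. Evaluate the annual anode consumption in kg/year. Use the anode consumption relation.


Annual consumption = current * hours per year / capacity
Rate = 42.9 * 8760 / 1652 = 227.5 kg/year

227.5 kg/year


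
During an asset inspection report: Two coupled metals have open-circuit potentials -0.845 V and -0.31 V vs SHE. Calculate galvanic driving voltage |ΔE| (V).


Driving voltage is the absolute potential difference.
|ΔE| = |-0.845 − (-0.31)| = 0.535 V

0.535 V


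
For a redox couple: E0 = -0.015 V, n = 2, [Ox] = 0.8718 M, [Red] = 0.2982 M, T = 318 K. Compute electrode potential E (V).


Apply the Nernst equation: E = E0 + (RT/nF)*ln([Ox]/[Red])
Step 1: RT/nF = 8.314*318/(2*96485) = 0.01370084 V
Step 2: [Ox]/[Red] = 0.8718/0.2982 = 2.923541
Step 3: ln(2.923541) = 1.072796
Step 4: correction = 0.01370084 * 1.072796 = 0.015 V
E = -0.015 + 0.015 = 0.0 V

0.0 V


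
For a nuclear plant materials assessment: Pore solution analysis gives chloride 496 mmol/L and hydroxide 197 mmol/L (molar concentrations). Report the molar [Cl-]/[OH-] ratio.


Threshold parameter = [Cl-] / [OH-] (molar basis; both in mmol/L, so units cancel)
Ratio = 496 / 197 = 2.52

2.52


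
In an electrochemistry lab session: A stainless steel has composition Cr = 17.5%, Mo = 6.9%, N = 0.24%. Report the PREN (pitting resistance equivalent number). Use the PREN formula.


Apply the PREN formula: PREN = Cr + 3.3*Mo + 16*N
PREN = 17.5 + 3.3*6.9 + 16*0.24
PREN = 17.5 + 22.77 + 3.84 = 44.11

44.11


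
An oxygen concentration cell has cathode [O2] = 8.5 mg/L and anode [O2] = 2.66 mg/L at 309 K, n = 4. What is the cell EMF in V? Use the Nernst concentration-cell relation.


Apply the Nernst concentration-cell relation: E = (RT/nF)*ln(C_cathode/C_anode)
RT/nF = 8.314*309/(4*96485) = 0.00665654 V
ln(8.5/2.66) = 1.16174
E = 0.00665654 * 1.16174 = 0.00773 V

0.00773 V


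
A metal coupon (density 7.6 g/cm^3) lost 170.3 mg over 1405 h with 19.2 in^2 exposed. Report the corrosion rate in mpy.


Apply the mpy weight-loss relation: CR = 534 * W / (D * A * T)
Numerator: 534 * 170.3 = 90940.2
Denominator: 7.6 * 19.2 * 1405 = 205017.6
CR = 90940.2 / 205017.6 = 0.44357 mpy

0.44357 mpy


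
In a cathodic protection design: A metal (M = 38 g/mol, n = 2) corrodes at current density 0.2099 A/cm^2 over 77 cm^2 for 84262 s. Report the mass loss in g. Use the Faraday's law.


Apply Faraday's law: m = i*A*t*M / (n*F)
Total charge passed Q = i*A*t = 0.2099*77*84262 = 1361867.7226 C
m = Q*M/(n*F) = 1361867.7226*38/(2*96485) = 268.18145 g

268.18145 g


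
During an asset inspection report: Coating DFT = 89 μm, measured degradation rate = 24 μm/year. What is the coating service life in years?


Service life = thickness / degradation rate
Life = 89 / 24 = 3.7 years

3.7 years


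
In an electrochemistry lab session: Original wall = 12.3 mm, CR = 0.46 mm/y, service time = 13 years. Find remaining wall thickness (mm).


Remaining wall = original − CR × time
t = 12.3 − 0.46*13 = 12.3 − 5.98 = 6.32 mm

6.32 mm


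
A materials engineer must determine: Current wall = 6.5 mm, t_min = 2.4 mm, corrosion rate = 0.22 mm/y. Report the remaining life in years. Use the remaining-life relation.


Apply the remaining-life relation: RL = (t_current − t_min) / CR
RL = (6.5 − 2.4) / 0.22 = 4.1 / 0.22 = 18.6 years

18.6 years


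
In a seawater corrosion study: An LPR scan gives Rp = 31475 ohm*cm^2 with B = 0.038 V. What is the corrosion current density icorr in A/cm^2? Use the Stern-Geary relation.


Apply the Stern-Geary relation: icorr = B / Rp
icorr = 0.038 / 31475 = 1.207×10^-6 A/cm^2

1.207×10^-6 A/cm^2


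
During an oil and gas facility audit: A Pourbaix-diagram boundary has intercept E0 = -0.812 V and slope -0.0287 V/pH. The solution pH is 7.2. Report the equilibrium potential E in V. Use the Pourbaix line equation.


Apply the Pourbaix line equation: E = E0 + slope*pH
E = -0.812 + (-0.0287)*7.2 = -0.812 + (-0.20664) = -1.01864 V
Rounded to 4 decimal places: E = -1.0186 V

-1.0186 V


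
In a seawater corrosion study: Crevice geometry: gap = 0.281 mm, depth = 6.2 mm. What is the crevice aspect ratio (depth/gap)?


Aspect ratio = depth / gap
Ratio = 6.2 / 0.281 = 22.1

22.1


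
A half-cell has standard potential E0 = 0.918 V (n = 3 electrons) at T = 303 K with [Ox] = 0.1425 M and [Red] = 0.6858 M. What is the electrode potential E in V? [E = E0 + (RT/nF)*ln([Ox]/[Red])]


Apply the Nernst equation: E = E0 + (RT/nF)*ln([Ox]/[Red])
Step 1: RT/nF = 8.314*303/(3*96485) = 0.00870305 V
Step 2: [Ox]/[Red] = 0.1425/0.6858 = 0.207787
Step 3: ln(0.207787) = -1.571242
Step 4: correction = 0.00870305 * -1.571242 = -0.014 V
E = 0.918 + -0.014 = 0.904 V

0.904 V


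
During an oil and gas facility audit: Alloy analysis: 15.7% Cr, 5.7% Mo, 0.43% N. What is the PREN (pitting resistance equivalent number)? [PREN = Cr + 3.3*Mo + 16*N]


Apply the PREN formula: PREN = Cr + 3.3*Mo + 16*N
PREN = 15.7 + 3.3*5.7 + 16*0.43
PREN = 15.7 + 18.81 + 6.88 = 41.39

41.39


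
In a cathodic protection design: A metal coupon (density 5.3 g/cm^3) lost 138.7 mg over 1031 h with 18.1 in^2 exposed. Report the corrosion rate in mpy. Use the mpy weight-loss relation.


Apply the mpy weight-loss relation: CR = 534 * W / (D * A * T)
Numerator: 534 * 138.7 = 74065.8
Denominator: 5.3 * 18.1 * 1031 = 98903.83
CR = 74065.8 / 98903.83 = 0.74887 mpy

0.74887 mpy


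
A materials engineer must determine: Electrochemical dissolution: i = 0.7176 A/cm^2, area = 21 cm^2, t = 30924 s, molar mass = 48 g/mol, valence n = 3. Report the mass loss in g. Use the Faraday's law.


Apply Faraday's law: m = i*A*t*M / (n*F)
Total charge passed Q = i*A*t = 0.7176*21*30924 = 466012.3104 C
m = Q*M/(n*F) = 466012.3104*48/(3*96485) = 77.278 g

77.278 g


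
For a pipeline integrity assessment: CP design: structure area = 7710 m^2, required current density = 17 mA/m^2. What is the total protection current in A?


I = area * current density, then convert mA → A (÷1000)
I = 7710 * 17 / 1000 = 131.07 A

131.07 A


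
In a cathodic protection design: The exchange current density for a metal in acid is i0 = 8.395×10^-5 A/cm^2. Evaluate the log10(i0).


i0 = 8.395×10^-5 A/cm^2
log10(i0) = -4.076

-4.076


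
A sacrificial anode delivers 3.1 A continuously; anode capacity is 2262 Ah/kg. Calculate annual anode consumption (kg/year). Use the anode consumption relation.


Annual consumption = current * hours per year / capacity
Rate = 3.1 * 8760 / 2262 = 12.0 kg/year

12.0 kg/year


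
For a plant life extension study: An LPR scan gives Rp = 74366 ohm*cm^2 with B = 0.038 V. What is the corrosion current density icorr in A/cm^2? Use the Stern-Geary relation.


Apply the Stern-Geary relation: icorr = B / Rp
icorr = 0.038 / 74366 = 5.11×10^-7 A/cm^2

5.11×10^-7 A/cm^2


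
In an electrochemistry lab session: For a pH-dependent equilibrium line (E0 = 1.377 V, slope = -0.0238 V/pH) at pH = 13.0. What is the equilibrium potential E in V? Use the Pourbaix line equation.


Apply the Pourbaix line equation: E = E0 + slope*pH
E = 1.377 + (-0.0238)*13.0 = 1.377 + (-0.3094) = 1.0676 V
Rounded to 3 decimal places: E = 1.068 V

1.068 V


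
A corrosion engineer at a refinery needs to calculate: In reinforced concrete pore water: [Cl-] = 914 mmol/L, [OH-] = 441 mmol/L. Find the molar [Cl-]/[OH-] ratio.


Threshold parameter = [Cl-] / [OH-] (molar basis; both in mmol/L, so units cancel)
Ratio = 914 / 441 = 2.07

2.07


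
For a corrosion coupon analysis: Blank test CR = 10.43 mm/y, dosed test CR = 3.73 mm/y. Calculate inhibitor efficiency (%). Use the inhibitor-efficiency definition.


Apply the inhibitor-efficiency definition: IE = (CR_blank − CR_inh)/CR_blank × 100
IE = (10.43 − 3.73) / 10.43 × 100
IE = 6.7 / 10.43 × 100 = 64.2 %

64.2 %


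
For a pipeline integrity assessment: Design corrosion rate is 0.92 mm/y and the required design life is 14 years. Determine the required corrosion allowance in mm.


Corrosion allowance = CR × design life
CA = 0.92 * 14 = 12.88 mm

12.88 mm


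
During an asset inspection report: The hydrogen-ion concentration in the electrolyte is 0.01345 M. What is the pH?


pH = −log10[H+]
pH = −log10(0.01345) = 1.87

1.87


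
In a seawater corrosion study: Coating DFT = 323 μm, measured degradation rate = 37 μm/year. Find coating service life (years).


Service life = thickness / degradation rate
Life = 323 / 37 = 8.7 years

8.7 years


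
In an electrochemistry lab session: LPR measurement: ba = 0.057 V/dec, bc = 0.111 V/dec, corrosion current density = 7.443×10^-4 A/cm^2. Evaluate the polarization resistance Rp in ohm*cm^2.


Apply the Stern-Geary equation: Rp = ba*bc / (2.303*icorr*(ba+bc))
ba*bc = 0.057*0.111 = 0.006327
ba+bc = 0.168; 2.303*icorr*(ba+bc) = 2.303*7.443×10^-4*0.168 = 2.8797265×10^-4
Rp = 0.006327 / 2.8797265×10^-4 = 21.97 ohm*cm^2

21.97 ohm*cm^2


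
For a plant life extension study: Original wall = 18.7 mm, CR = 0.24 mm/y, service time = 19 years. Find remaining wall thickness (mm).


Remaining wall = original − CR × time
t = 18.7 − 0.24*19 = 18.7 − 4.56 = 14.14 mm

14.14 mm


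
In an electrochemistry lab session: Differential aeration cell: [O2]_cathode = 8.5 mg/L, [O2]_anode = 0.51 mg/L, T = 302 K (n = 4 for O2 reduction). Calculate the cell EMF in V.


Apply the Nernst concentration-cell relation: E = (RT/nF)*ln(C_cathode/C_anode)
RT/nF = 8.314*302/(4*96485) = 0.00650575 V
ln(8.5/0.51) = 2.81341
E = 0.00650575 * 2.81341 = 0.0183 V

0.0183 V


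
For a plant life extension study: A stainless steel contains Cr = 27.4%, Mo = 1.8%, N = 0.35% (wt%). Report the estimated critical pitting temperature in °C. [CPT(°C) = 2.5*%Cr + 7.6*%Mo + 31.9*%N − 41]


Apply the ASTM G48 empirical CPT estimate: CPT(°C) = 2.5*%Cr + 7.6*%Mo + 31.9*%N − 41
2.5*27.4 = 68.5; 7.6*1.8 = 13.68; 31.9*0.35 = 11.165
CPT = 68.5 + 13.68 + 11.165 − 41 = 52.345 °C
Rounded to 0.1 °C: CPT ≈ 52.3 °C

52.3 °C


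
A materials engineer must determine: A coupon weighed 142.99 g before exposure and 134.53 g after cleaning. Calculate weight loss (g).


Weight loss = initial − final
WL = 142.99 − 134.53 = 8.46 g

8.46 g


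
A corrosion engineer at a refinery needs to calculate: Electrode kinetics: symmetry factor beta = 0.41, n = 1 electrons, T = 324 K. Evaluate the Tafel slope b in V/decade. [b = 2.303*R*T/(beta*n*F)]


Apply the Tafel slope relation: b = 2.303*R*T/(beta*n*F)
Numerator: 2.303 * 8.314 * 324 = 6203.67
Denominator: 0.41 * 1 * 96485 = 39558.85
b = 6203.67 / 39558.85 = 0.157 V/decade

0.157 V/decade


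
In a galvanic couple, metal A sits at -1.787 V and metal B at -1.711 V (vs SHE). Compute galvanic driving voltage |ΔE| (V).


Driving voltage is the absolute potential difference.
|ΔE| = |-1.787 − (-1.711)| = 0.076 V

0.076 V


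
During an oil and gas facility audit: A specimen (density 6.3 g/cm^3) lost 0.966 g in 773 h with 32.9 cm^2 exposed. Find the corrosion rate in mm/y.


Apply the mm/y weight-loss relation: CR = 87600 * W / (D * A * T)
Numerator: 87600 * 0.966 = 84621.6
Denominator: 6.3 * 32.9 * 773 = 160219.71
CR = 84621.6 / 160219.71 = 0.52816 mm/y

0.52816 mm/y


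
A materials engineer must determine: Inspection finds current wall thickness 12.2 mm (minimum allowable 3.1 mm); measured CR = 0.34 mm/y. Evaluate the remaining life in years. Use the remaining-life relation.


Apply the remaining-life relation: RL = (t_current − t_min) / CR
RL = (12.2 − 3.1) / 0.34 = 9.1 / 0.34 = 26.8 years

26.8 years


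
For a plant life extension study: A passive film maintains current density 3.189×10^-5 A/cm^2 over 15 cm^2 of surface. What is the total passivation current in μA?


I = i_pass * A, then convert A → μA (×10^6)
I = 3.189×10^-5 * 15 * 10^6 = 478.35 μA

478.35 μA


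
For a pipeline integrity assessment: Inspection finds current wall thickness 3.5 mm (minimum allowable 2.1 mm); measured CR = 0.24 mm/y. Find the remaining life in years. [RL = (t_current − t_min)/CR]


Apply the remaining-life relation: RL = (t_current − t_min) / CR
RL = (3.5 − 2.1) / 0.24 = 1.4 / 0.24 = 5.8 years

5.8 years


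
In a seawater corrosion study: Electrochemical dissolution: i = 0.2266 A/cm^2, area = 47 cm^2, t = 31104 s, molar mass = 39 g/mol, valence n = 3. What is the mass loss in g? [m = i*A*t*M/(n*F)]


Apply Faraday's law: m = i*A*t*M / (n*F)
Total charge passed Q = i*A*t = 0.2266*47*31104 = 331263.8208 C
m = Q*M/(n*F) = 331263.8208*39/(3*96485) = 44.63315 g

44.63315 g


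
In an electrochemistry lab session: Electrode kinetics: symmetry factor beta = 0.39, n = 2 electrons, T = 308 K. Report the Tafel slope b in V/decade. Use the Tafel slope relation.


Apply the Tafel slope relation: b = 2.303*R*T/(beta*n*F)
Numerator: 2.303 * 8.314 * 308 = 5897.32
Denominator: 0.39 * 2 * 96485 = 75258.3
b = 5897.32 / 75258.3 = 0.0784 V/decade

0.0784 V/decade


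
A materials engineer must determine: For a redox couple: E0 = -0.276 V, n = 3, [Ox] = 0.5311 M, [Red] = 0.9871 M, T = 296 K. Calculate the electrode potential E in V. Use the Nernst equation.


Apply the Nernst equation: E = E0 + (RT/nF)*ln([Ox]/[Red])
Step 1: RT/nF = 8.314*296/(3*96485) = 0.00850199 V
Step 2: [Ox]/[Red] = 0.5311/0.9871 = 0.538041
Step 3: ln(0.538041) = -0.619821
Step 4: correction = 0.00850199 * -0.619821 = -0.005 V
E = -0.276 + -0.005 = -0.281 V

-0.281 V


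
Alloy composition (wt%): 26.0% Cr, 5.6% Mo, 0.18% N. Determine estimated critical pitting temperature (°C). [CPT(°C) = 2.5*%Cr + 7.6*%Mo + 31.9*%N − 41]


Apply the ASTM G48 empirical CPT estimate: CPT(°C) = 2.5*%Cr + 7.6*%Mo + 31.9*%N − 41
2.5*26.0 = 65; 7.6*5.6 = 42.56; 31.9*0.18 = 5.742
CPT = 65 + 42.56 + 5.742 − 41 = 72.302 °C
Rounded to 0.1 °C: CPT ≈ 72.3 °C

72.3 °C


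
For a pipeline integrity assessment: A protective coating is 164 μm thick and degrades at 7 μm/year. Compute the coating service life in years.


Service life = thickness / degradation rate
Life = 164 / 7 = 23.4 years

23.4 years


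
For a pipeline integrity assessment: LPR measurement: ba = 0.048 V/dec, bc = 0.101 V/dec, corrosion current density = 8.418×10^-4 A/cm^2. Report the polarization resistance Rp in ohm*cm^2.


Apply the Stern-Geary equation: Rp = ba*bc / (2.303*icorr*(ba+bc))
ba*bc = 0.048*0.101 = 0.004848
ba+bc = 0.149; 2.303*icorr*(ba+bc) = 2.303*8.418×10^-4*0.149 = 2.8886114×10^-4
Rp = 0.004848 / 2.8886114×10^-4 = 16.8 ohm*cm^2

16.8 ohm*cm^2


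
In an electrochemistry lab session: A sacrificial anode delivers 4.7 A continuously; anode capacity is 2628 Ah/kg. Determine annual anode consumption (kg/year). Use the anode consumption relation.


Annual consumption = current * hours per year / capacity
Rate = 4.7 * 8760 / 2628 = 15.7 kg/year

15.7 kg/year


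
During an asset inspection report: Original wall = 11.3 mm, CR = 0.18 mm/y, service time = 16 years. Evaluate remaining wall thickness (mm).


Remaining wall = original − CR × time
t = 11.3 − 0.18*16 = 11.3 − 2.88 = 8.42 mm

8.42 mm


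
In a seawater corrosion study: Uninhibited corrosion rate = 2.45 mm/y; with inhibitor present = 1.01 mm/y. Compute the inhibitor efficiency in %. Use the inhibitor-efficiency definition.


Apply the inhibitor-efficiency definition: IE = (CR_blank − CR_inh)/CR_blank × 100
IE = (2.45 − 1.01) / 2.45 × 100
IE = 1.44 / 2.45 × 100 = 58.8 %

58.8 %


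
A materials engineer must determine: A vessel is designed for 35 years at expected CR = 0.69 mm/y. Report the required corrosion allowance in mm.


Corrosion allowance = CR × design life
CA = 0.69 * 35 = 24.15 mm

24.15 mm


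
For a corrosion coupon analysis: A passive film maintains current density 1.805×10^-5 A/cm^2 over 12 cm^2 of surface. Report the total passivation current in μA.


I = i_pass * A, then convert A → μA (×10^6)
I = 1.805×10^-5 * 12 * 10^6 = 216.6 μA

216.6 μA


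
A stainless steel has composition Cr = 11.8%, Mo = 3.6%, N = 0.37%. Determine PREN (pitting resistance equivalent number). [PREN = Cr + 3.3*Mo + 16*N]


Apply the PREN formula: PREN = Cr + 3.3*Mo + 16*N
PREN = 11.8 + 3.3*3.6 + 16*0.37
PREN = 11.8 + 11.88 + 5.92 = 29.6

29.6


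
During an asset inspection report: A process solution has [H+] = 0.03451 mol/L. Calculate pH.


pH = −log10[H+]
pH = −log10(0.03451) = 1.46

1.46


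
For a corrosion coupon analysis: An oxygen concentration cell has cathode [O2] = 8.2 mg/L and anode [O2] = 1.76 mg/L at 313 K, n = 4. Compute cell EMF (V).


Apply the Nernst concentration-cell relation: E = (RT/nF)*ln(C_cathode/C_anode)
RT/nF = 8.314*313/(4*96485) = 0.00674271 V
ln(8.2/1.76) = 1.53882
E = 0.00674271 * 1.53882 = 0.01038 V

0.01038 V


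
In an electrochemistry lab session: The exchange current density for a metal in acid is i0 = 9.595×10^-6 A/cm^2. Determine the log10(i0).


i0 = 9.595×10^-6 A/cm^2
log10(i0) = -5.018

-5.018


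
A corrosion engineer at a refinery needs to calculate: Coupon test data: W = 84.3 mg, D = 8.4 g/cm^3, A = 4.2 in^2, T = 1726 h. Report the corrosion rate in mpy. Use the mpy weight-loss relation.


Apply the mpy weight-loss relation: CR = 534 * W / (D * A * T)
Numerator: 534 * 84.3 = 45016.2
Denominator: 8.4 * 4.2 * 1726 = 60893.28
CR = 45016.2 / 60893.28 = 0.739 mpy

0.739 mpy


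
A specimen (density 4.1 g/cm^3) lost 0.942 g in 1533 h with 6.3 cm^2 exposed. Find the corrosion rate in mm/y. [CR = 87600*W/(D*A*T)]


Apply the mm/y weight-loss relation: CR = 87600 * W / (D * A * T)
Numerator: 87600 * 0.942 = 82519.2
Denominator: 4.1 * 6.3 * 1533 = 39597.39
CR = 82519.2 / 39597.39 = 2.08396 mm/y

2.08396 mm/y


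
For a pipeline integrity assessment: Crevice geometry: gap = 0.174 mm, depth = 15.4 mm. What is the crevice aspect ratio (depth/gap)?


Aspect ratio = depth / gap
Ratio = 15.4 / 0.174 = 88.5

88.5


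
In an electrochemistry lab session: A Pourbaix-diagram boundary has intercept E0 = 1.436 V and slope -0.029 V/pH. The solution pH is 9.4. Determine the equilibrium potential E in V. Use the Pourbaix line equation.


Apply the Pourbaix line equation: E = E0 + slope*pH
E = 1.436 + (-0.029)*9.4 = 1.436 + (-0.2726) = 1.1634 V
Rounded to 4 decimal places: E = 1.1634 V

1.1634 V


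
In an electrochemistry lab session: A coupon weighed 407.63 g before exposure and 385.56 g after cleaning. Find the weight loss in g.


Weight loss = initial − final
WL = 407.63 − 385.56 = 22.07 g

22.07 g


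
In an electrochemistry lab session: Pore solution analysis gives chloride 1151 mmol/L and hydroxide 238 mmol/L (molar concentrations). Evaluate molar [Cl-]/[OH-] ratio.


Threshold parameter = [Cl-] / [OH-] (molar basis; both in mmol/L, so units cancel)
Ratio = 1151 / 238 = 4.84

4.84


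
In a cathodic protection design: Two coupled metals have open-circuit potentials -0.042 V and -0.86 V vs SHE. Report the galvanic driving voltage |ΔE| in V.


Driving voltage is the absolute potential difference.
|ΔE| = |-0.042 − (-0.86)| = 0.818 V

0.818 V


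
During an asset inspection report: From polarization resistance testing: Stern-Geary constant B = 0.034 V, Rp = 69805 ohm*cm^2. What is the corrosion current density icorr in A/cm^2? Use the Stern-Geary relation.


Apply the Stern-Geary relation: icorr = B / Rp
icorr = 0.034 / 69805 = 4.871×10^-7 A/cm^2

4.871×10^-7 A/cm^2


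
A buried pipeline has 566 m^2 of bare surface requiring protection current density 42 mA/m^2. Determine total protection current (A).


I = area * current density, then convert mA → A (÷1000)
I = 566 * 42 / 1000 = 23.77 A

23.77 A


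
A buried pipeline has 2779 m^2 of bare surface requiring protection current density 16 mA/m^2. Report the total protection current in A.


I = area * current density, then convert mA → A (÷1000)
I = 2779 * 16 / 1000 = 44.46 A

44.46 A


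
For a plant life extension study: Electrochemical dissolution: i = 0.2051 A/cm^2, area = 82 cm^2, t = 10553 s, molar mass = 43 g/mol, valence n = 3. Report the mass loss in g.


Apply Faraday's law: m = i*A*t*M / (n*F)
Total charge passed Q = i*A*t = 0.2051*82*10553 = 177482.4646 C
m = Q*M/(n*F) = 177482.4646*43/(3*96485) = 26.36592 g

26.36592 g


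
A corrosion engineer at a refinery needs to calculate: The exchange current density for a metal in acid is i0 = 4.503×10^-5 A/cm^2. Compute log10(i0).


i0 = 4.503×10^-5 A/cm^2
log10(i0) = -4.346

-4.346


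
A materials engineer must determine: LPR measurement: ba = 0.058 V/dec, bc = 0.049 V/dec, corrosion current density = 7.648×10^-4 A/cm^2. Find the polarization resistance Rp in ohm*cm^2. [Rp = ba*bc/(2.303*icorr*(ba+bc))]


Apply the Stern-Geary equation: Rp = ba*bc / (2.303*icorr*(ba+bc))
ba*bc = 0.058*0.049 = 0.002842
ba+bc = 0.107; 2.303*icorr*(ba+bc) = 2.303*7.648×10^-4*0.107 = 1.8846278×10^-4
Rp = 0.002842 / 1.8846278×10^-4 = 15.1 ohm*cm^2

15.1 ohm*cm^2
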